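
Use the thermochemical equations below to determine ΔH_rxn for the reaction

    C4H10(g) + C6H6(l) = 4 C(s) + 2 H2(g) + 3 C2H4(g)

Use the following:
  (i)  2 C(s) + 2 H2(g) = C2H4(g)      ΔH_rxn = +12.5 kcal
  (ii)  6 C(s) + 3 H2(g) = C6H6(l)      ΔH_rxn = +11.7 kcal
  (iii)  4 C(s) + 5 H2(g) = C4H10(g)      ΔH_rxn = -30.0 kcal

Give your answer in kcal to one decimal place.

ΔH_rxn = 55.8 kcal

(i) × 3 (×3 to match 3 C2H4(g) in the target): (3)·(+12.5) = +37.5 kcal
(ii) reversed (C6H6(l) must end up as a reactant): -11.7 kcal
(iii) reversed (C4H10(g) must end up as a reactant): +30.0 kcal
Summing the manipulated equations, ΔH_rxn = (3)·(+12.5) + (-1)·(+11.7) + (-1)·(-30.0) = 55.8 kcal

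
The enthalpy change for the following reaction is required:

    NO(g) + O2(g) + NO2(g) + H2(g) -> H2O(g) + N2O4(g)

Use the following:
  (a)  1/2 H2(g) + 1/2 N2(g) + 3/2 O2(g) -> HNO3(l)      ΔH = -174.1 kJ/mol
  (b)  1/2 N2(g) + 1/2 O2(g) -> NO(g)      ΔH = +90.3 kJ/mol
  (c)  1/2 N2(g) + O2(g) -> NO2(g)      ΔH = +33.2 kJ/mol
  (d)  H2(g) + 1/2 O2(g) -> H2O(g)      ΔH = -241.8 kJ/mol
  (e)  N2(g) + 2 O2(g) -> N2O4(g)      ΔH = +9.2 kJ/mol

(a): not needed.
(b) reversed: -90.3 kJ/mol
(c) reversed: -33.2 kJ/mol
(d) as written: -241.8 kJ/mol
(e) as written: +9.2 kJ/mol
Summing the manipulated equations, ΔH = (-90.3) + (-33.2) + (-241.8) + (+9.2) = -356.1 kJ/mol

ΔH = -356.1 kJ/mol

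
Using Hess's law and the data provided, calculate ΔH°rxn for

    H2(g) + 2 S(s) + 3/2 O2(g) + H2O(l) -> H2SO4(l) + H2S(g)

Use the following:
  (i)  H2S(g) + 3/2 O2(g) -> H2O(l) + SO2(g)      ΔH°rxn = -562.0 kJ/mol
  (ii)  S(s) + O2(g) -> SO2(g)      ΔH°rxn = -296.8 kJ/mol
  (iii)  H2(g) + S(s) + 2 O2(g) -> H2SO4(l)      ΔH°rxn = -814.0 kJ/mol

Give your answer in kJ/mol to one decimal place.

(i) reversed (reverse to put H2S(g) on the product side): +562.0 kJ/mol
(ii) as written: -296.8 kJ/mol
(iii) as written (H2SO4(l) already on the product side): -814.0 kJ/mol
ΔH°rxn = (-1)·(-562.0) + (1)·(-296.8) + (1)·(-814.0) = -548.8 kJ/mol

ΔH°rxn = -548.8 kJ/mol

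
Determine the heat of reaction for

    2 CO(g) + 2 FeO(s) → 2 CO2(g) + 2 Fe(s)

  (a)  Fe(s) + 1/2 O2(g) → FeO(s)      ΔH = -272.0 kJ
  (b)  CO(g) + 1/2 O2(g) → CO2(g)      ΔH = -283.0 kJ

(a) reversed and × 2: (-2)·(-272.0) = +544.0 kJ
(b) × 2: (2)·(-283.0) = -566.0 kJ
ΔH = (-2)·(-272.0) + (2)·(-283.0) = -22.0 kJ

ΔH = -22.0 kJ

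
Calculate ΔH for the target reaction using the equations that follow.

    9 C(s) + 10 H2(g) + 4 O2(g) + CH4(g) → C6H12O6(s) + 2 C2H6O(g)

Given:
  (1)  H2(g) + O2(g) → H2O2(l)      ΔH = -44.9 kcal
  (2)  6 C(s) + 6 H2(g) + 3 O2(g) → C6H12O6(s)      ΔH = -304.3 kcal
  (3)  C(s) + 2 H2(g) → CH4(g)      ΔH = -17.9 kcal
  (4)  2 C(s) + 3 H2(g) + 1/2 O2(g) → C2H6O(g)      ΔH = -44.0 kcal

(1): not needed.
(2) as written: -304.3 kcal
(3) reversed: +17.9 kcal
(4) × 2: (2)·(-44.0) = -88.0 kcal
ΔH = (-304.3) + (+17.9) + (-88.0) = -374.4 kcal

ΔH = -374.4 kcal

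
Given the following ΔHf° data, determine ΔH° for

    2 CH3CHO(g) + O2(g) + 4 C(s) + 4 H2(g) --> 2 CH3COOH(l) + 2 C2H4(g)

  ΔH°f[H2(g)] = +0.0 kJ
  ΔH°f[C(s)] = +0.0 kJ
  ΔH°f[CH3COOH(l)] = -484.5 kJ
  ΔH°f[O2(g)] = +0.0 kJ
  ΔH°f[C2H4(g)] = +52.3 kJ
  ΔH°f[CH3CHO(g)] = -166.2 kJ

Products: 2·(-484.5) + 2·(+52.3) = -864.4
Reactants: 2·(-166.2) + 1·(+0.0) + 4·(+0.0) + 4·(+0.0) = -332.4
ΔH° = (-864.4) − (-332.4) = -532.0 kJ

ΔH° = -532.0 kJ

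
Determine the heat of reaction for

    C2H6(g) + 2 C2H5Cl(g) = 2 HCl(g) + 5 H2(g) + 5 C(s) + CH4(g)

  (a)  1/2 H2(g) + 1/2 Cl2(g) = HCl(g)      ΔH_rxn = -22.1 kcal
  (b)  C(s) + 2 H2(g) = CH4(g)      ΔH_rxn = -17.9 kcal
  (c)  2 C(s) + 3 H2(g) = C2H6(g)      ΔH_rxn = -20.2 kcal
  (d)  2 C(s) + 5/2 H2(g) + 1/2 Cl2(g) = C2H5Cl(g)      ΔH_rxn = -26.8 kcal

ΔH_rxn = 11.7 kcal

(a) × 2: (2)·(-22.1) = -44.2 kcal
(b) as written: -17.9 kcal
(c) reversed: +20.2 kcal
(d) reversed and × 2: (-2)·(-26.8) = +53.6 kcal
Combining the equations, ΔH_rxn = (2)·(-22.1) + (1)·(-17.9) + (-1)·(-20.2) + (-2)·(-26.8) = 11.7 kcal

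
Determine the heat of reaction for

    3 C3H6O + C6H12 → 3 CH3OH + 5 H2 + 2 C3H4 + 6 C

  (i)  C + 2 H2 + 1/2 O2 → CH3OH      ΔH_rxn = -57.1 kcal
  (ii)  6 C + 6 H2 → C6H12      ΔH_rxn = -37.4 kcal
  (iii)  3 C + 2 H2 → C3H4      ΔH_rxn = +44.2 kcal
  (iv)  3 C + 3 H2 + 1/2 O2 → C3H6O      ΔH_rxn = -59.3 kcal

ΔH_rxn = 132.4 kcal

(i) × 3 (scale by 3 for the 3 CH3OH): (3)·(-57.1) = -171.3 kcal
(ii) reversed (C6H12 must end up as a reactant): +37.4 kcal
(iii) × 2 (scale by 2 for the 2 C3H4): (2)·(+44.2) = +88.4 kcal
(iv) reversed and × 3 (C3H6O must end up as a reactant; scale by 3 for the 3 C3H6O): (-3)·(-59.3) = +177.9 kcal
ΔH_rxn = (3)·(-57.1) + (-1)·(-37.4) + (2)·(+44.2) + (-3)·(-59.3) = 132.4 kcal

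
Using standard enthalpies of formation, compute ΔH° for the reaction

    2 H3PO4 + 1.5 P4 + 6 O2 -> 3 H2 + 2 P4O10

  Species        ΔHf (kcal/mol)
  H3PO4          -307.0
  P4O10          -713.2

Products: 3·(+0.0) + 2·(-713.2) = -1426.4
Reactants: 2·(-307.0) + 3/2·(+0.0) + 6·(+0.0) = -614.0
ΔH° = (-1426.4) − (-614.0) = -812.4 kcal/mol

ΔH° = -812.4 kcal/mol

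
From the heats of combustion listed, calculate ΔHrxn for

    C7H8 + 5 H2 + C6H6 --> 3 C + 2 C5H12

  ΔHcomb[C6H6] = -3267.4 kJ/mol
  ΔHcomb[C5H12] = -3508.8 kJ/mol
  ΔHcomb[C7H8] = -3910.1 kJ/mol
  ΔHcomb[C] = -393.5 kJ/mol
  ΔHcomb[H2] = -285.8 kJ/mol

Using ΔH = Σ nΔHc°(reactants) − Σ nΔHc°(products):
= [1·(-3910.1) + 5·(-285.8) + 1·(-3267.4)] − [3·(-393.5) + 2·(-3508.8)]
= -408.4 kJ/mol

ΔHrxn = -408.4 kJ/mol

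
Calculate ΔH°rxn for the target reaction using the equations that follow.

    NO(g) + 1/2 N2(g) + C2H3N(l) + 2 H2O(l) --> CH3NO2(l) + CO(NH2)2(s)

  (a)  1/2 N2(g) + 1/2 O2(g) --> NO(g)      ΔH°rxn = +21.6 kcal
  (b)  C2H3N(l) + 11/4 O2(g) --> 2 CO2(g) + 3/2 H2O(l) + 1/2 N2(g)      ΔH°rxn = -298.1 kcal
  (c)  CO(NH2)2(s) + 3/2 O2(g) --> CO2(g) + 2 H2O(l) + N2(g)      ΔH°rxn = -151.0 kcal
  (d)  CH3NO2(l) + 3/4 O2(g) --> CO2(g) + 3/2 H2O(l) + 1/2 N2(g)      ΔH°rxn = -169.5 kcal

(a) reversed: -21.6 kcal
(b) as written: -298.1 kcal
(c) reversed: +151.0 kcal
(d) reversed: +169.5 kcal
By Hess's law, ΔH°rxn = (-21.6) + (-298.1) + (+151.0) + (+169.5) = 0.8 kcal

ΔH°rxn = 0.8 kcal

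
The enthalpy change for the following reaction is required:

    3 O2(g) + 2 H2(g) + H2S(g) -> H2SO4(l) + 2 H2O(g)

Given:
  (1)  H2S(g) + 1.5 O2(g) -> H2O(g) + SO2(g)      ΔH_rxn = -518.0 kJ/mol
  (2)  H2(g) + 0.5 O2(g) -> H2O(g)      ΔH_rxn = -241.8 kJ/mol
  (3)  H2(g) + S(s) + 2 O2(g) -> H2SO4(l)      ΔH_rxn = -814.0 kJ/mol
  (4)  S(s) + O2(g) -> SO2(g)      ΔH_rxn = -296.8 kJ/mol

(1) as written (H2S(g) already on the reactant side): -518.0 kJ/mol
(2) as written: -241.8 kJ/mol
(3) as written (H2SO4(l) already on the product side): -814.0 kJ/mol
(4) reversed: +296.8 kJ/mol
Summing the manipulated equations, ΔH_rxn = (1)·(-518.0) + (1)·(-241.8) + (1)·(-814.0) + (-1)·(-296.8) = -1277.0 kJ/mol

ΔH_rxn = -1277.0 kJ/mol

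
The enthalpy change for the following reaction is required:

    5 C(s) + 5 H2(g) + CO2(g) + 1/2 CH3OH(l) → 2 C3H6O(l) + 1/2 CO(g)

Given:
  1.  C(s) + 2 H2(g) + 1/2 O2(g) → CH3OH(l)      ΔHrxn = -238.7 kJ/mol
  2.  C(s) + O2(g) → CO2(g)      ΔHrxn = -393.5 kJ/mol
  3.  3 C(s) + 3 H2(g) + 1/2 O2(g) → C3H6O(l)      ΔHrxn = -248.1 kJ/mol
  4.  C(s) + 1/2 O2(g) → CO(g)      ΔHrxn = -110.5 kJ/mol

ΔHrxn = -38.6 kJ/mol

eq. 1 reversed and × 1/2 (reverse to put CH3OH(l) on the reactant side; scale by 1/2 for the 1/2 CH3OH(l)): (-1/2)·(-238.7) = +119.35 kJ/mol
eq. 2 reversed (CO2(g) must end up as a reactant): +393.5 kJ/mol
eq. 3 × 2 (×2 to match 2 C3H6O(l) in the target): (2)·(-248.1) = -496.2 kJ/mol
eq. 4 × 1/2 (scale by 1/2 for the 1/2 CO(g)): (1/2)·(-110.5) = -55.25 kJ/mol
ΔHrxn = (+119.35) + (+393.5) + (-496.2) + (-55.25) = -38.6 kJ/mol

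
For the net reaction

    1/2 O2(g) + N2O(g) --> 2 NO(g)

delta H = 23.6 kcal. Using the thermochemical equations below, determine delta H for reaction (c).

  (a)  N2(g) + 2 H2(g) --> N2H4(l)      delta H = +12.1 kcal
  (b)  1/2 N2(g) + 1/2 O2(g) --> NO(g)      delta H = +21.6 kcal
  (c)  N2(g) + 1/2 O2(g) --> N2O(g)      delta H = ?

(a): not needed.
(b) × 2: (2)·(+21.6) = +43.2 kcal
(c) reversed: contributes −x
+23.6 = (+43.2) − x
x = (+23.6 − (+43.2)) / (-1) = 19.6 kcal

delta H = 19.6 kcal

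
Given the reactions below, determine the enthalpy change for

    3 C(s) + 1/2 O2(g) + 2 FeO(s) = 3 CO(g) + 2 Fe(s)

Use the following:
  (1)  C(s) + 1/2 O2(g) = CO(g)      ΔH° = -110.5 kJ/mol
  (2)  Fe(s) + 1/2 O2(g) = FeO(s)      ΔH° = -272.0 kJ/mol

(1) × 3: (3)·(-110.5) = -331.5 kJ/mol
(2) reversed and × 2: (-2)·(-272.0) = +544.0 kJ/mol
ΔH° = (3)·(-110.5) + (-2)·(-272.0) = 212.5 kJ/mol

ΔH° = 212.5 kJ/mol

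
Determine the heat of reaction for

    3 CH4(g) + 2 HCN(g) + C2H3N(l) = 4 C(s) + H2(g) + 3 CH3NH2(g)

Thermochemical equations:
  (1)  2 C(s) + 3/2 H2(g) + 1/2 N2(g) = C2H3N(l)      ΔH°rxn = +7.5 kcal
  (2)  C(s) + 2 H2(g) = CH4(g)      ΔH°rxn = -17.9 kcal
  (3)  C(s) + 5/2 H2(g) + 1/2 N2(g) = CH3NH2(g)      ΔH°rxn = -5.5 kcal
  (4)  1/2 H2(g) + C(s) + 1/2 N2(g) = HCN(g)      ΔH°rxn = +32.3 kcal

ΔH°rxn = -34.9 kcal

(1) reversed (C2H3N(l) must end up as a reactant): -7.5 kcal
(2) reversed and × 3 (reverse to put CH4(g) on the reactant side; scale by 3 for the 3 CH4(g)): (-3)·(-17.9) = +53.7 kcal
(3) × 3 (×3 to match 3 CH3NH2(g) in the target): (3)·(-5.5) = -16.5 kcal
(4) reversed and × 2 (reverse to put HCN(g) on the reactant side; ×2 to match 2 HCN(g) in the target): (-2)·(+32.3) = -64.6 kcal
Since enthalpy is a state function, ΔH°rxn = (-7.5) + (+53.7) + (-16.5) + (-64.6) = -34.9 kcal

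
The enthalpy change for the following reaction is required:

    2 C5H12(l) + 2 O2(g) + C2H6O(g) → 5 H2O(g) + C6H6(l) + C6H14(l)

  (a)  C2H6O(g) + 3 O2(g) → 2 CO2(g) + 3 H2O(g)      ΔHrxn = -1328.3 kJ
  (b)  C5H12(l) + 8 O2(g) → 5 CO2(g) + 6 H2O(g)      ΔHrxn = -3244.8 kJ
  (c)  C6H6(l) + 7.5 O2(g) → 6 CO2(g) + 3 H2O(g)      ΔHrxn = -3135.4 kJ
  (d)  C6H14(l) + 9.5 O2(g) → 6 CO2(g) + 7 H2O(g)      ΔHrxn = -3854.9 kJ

(a) as written (C2H6O(g) already on the reactant side): -1328.3 kJ
(b) × 2 (×2 to match 2 C5H12(l) in the target): (2)·(-3244.8) = -6489.6 kJ
(c) reversed (reverse to put C6H6(l) on the product side): +3135.4 kJ
(d) reversed (C6H14(l) must end up as a product): +3854.9 kJ
By Hess's law, ΔHrxn = (1)·(-1328.3) + (2)·(-3244.8) + (-1)·(-3135.4) + (-1)·(-3854.9) = -827.6 kJ

ΔHrxn = -827.6 kJ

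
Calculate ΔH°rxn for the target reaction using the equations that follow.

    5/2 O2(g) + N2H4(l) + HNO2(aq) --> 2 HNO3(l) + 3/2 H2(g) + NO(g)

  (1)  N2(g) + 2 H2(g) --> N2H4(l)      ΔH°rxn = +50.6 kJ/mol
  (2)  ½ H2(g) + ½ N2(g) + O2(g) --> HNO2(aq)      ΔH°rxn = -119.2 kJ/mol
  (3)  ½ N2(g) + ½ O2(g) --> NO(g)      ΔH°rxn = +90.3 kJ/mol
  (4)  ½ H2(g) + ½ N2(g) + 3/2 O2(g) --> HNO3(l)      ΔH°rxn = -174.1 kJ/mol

ΔH°rxn = -189.3 kJ/mol

(1) reversed: -50.6 kJ/mol
(2) reversed: +119.2 kJ/mol
(3) as written: +90.3 kJ/mol
(4) × 2: (2)·(-174.1) = -348.2 kJ/mol
ΔH°rxn = (-50.6) + (+119.2) + (+90.3) + (-348.2) = -189.3 kJ/mol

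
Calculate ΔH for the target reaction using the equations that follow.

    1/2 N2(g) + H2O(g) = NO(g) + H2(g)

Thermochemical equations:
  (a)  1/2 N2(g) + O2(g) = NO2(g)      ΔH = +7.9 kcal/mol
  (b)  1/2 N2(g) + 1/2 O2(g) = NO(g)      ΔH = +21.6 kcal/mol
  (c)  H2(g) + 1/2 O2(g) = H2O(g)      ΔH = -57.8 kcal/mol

ΔH = 79.4 kcal/mol

(a): not needed (NO2(g) appears nowhere else).
(b) as written (NO(g) already on the product side): +21.6 kcal/mol
(c) reversed (reverse to put H2O(g) on the reactant side): +57.8 kcal/mol
Since enthalpy is a state function, ΔH = (1)·(+21.6) + (-1)·(-57.8) = 79.4 kcal/mol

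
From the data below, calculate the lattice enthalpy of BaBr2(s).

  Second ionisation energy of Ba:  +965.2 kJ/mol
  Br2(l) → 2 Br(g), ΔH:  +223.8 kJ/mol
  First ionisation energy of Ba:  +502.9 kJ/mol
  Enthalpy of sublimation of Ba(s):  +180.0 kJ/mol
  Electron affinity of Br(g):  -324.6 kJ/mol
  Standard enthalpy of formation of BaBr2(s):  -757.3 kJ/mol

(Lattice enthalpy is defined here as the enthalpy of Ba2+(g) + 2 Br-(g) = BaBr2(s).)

U = -1980.0 kJ/mol

ΔHf° = 1·ΔHsub + 1·(ΣIE) + 1·D(Br2) + 2·EA + U
-757.3 = 1·(+180.0) + 1·(+1468.1) + 1·(+223.8) + 2·(-324.6) + U
U = -757.3 − (+1222.7) = -1980.0 kJ/mol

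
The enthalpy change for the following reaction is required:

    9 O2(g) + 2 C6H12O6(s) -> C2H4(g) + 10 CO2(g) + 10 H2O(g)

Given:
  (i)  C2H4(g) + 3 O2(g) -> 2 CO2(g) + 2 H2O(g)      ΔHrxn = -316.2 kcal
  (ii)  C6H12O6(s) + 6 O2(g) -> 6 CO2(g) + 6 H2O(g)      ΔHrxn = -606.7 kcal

ΔHrxn = -897.2 kcal

(i) reversed (reverse to put C2H4(g) on the product side): +316.2 kcal
(ii) × 2 (×2 to match 2 C6H12O6(s) in the target): (2)·(-606.7) = -1213.4 kcal
Combining the equations, ΔHrxn = (+316.2) + (-1213.4) = -897.2 kcal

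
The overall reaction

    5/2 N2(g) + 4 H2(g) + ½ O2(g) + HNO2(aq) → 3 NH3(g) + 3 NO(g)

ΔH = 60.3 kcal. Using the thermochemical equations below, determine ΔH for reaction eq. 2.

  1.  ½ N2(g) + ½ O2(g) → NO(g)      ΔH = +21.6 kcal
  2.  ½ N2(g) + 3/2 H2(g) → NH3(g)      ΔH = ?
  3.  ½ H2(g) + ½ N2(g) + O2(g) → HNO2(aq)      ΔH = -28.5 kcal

eq. 1 × 3: (3)·(+21.6) = +64.8 kcal
eq. 2 × 3: contributes 3·x
eq. 3 reversed: +28.5 kcal
+60.3 = (+64.8) + (+28.5) + 3·x
x = (+60.3 − (+93.3)) / (3) = -11.0 kcal

ΔH = -11.0 kcal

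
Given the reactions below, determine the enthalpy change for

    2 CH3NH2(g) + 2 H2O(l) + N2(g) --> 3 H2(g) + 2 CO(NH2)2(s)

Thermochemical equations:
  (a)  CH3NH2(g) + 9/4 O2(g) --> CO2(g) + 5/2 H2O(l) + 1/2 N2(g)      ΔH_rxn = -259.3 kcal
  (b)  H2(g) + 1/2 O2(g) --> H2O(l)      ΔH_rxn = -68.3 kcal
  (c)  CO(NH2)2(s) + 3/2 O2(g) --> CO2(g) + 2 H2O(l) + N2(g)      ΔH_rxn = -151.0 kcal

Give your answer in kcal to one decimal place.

(a) × 2 (scale by 2 for the 2 CH3NH2(g)): (2)·(-259.3) = -518.6 kcal
(b) reversed and × 3 (reverse to put H2(g) on the product side; ×3 to match 3 H2(g) in the target): (-3)·(-68.3) = +204.9 kcal
(c) reversed and × 2 (CO(NH2)2(s) must end up as a product; scale by 2 for the 2 CO(NH2)2(s)): (-2)·(-151.0) = +302.0 kcal
Summing the manipulated equations, ΔH_rxn = (2)·(-259.3) + (-3)·(-68.3) + (-2)·(-151.0) = -11.7 kcal

ΔH_rxn = -11.7 kcal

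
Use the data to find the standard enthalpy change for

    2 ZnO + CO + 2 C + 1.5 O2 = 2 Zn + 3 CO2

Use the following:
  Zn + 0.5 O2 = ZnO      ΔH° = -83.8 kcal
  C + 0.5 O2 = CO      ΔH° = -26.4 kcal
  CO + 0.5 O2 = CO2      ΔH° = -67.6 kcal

equation 1 reversed and × 2 (reverse to put ZnO on the reactant side; ×2 to match 2 ZnO in the target): (-2)·(-83.8) = +167.6 kcal
equation 2 × 2 (×2 to match 2 C in the target): (2)·(-26.4) = -52.8 kcal
equation 3 × 3 (scale by 3 for the 3 CO2): (3)·(-67.6) = -202.8 kcal
Since enthalpy is a state function, ΔH° = (+167.6) + (-52.8) + (-202.8) = -88.0 kcal

ΔH° = -88.0 kcal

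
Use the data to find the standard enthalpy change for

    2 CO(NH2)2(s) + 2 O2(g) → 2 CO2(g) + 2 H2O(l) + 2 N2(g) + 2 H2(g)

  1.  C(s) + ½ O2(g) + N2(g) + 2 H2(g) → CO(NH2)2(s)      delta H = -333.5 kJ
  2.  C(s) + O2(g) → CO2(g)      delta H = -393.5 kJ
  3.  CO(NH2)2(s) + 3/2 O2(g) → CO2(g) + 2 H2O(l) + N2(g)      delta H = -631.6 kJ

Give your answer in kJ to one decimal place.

eq. 1 reversed: +333.5 kJ
eq. 2 as written: -393.5 kJ
eq. 3 as written: -631.6 kJ
delta H = (-1)·(-333.5) + (1)·(-393.5) + (1)·(-631.6) = -691.6 kJ

delta H = -691.6 kJ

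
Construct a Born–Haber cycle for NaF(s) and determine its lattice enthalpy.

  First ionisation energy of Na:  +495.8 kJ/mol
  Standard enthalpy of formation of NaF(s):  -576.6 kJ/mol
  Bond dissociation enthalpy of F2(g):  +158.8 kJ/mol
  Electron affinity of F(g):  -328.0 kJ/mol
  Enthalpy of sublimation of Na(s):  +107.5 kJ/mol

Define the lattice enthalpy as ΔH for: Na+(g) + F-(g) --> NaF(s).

U = -931.3 kJ/mol

ΔHf° = 1·ΔHsub + 1·(ΣIE) + 1/2·D(F2) + 1·EA + U
-576.6 = 1·(+107.5) + 1·(+495.8) + 1/2·(+158.8) + 1·(-328.0) + U
U = -576.6 − (+354.7) = -931.3 kJ/mol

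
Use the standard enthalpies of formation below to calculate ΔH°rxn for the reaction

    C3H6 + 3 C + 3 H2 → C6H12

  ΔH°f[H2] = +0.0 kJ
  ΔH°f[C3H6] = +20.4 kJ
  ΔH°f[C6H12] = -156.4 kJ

ΔH°rxn = -176.8 kJ

ΔH°rxn = Σ nΔHf°(products) − Σ nΔHf°(reactants).
Products: 1·(-156.4) = -156.4
Reactants: 1·(+20.4) + 3·(+0.0) + 3·(+0.0) = +20.4
ΔH°rxn = (-156.4) − (+20.4) = -176.8 kJ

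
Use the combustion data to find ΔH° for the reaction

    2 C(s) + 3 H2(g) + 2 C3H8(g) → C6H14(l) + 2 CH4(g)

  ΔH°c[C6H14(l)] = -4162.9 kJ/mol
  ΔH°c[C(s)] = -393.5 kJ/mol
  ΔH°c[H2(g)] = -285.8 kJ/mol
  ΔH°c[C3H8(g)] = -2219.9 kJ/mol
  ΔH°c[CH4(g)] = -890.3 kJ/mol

ΔH° = -140.7 kJ/mol

With combustion enthalpies, reactants minus products:
= [2·(-393.5) + 3·(-285.8) + 2·(-2219.9)] − [1·(-4162.9) + 2·(-890.3)]
= -140.7 kJ/mol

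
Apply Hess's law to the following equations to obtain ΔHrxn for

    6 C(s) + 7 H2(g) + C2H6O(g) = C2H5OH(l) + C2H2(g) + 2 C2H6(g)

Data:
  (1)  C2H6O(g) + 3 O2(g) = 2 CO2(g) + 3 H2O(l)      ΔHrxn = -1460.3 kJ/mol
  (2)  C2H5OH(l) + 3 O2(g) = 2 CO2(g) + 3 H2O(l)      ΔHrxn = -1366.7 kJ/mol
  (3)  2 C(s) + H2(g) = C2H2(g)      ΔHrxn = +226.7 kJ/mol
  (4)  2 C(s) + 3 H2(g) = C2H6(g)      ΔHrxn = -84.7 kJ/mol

ΔHrxn = -36.3 kJ/mol

(1) as written (C2H6O(g) already on the reactant side): -1460.3 kJ/mol
(2) reversed (C2H5OH(l) must end up as a product): +1366.7 kJ/mol
(3) as written (C2H2(g) already on the product side): +226.7 kJ/mol
(4) × 2 (scale by 2 for the 2 C2H6(g)): (2)·(-84.7) = -169.4 kJ/mol
By Hess's law, ΔHrxn = (-1460.3) + (+1366.7) + (+226.7) + (-169.4) = -36.3 kJ/mol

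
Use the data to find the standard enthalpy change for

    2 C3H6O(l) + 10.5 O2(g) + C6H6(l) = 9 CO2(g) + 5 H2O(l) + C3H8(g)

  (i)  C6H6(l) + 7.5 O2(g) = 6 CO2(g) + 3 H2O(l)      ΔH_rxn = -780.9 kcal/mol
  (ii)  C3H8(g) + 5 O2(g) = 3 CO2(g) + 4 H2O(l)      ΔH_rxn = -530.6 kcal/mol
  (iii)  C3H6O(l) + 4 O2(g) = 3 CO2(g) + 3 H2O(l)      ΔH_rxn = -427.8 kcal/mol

(i) as written: -780.9 kcal/mol
(ii) reversed: +530.6 kcal/mol
(iii) × 2: (2)·(-427.8) = -855.6 kcal/mol
Since enthalpy is a state function, ΔH_rxn = (-780.9) + (+530.6) + (-855.6) = -1105.9 kcal/mol

ΔH_rxn = -1105.9 kcal/mol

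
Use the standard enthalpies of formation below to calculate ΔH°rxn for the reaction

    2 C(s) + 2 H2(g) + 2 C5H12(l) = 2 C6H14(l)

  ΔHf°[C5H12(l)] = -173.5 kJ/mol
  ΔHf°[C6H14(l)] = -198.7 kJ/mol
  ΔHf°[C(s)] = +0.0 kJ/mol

ΔH°rxn = -50.4 kJ/mol

ΔH°rxn = Σ nΔHf°(products) − Σ nΔHf°(reactants).
Products: 2·(-198.7) = -397.4
Reactants: 2·(+0.0) + 2·(+0.0) + 2·(-173.5) = -347.0
ΔH°rxn = (-397.4) − (-347.0) = -50.4 kJ/mol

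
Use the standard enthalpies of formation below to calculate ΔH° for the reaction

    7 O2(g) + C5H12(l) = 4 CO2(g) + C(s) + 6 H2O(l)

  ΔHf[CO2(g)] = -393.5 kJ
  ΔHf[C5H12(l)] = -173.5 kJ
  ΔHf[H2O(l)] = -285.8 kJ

Products: 4·(-393.5) + 1·(+0.0) + 6·(-285.8) = -3288.8
Reactants: 7·(+0.0) + 1·(-173.5) = -173.5
ΔH° = (-3288.8) − (-173.5) = -3115.3 kJ

ΔH° = -3115.3 kJ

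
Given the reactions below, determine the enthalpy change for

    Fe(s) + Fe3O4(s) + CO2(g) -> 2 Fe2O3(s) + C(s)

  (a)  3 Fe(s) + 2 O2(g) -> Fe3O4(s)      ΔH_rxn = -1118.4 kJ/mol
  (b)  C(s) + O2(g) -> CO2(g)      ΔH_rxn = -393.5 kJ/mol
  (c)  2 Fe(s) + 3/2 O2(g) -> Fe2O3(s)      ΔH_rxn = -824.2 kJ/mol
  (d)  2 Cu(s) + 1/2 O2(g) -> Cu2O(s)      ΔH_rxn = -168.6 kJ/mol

(a) reversed: +1118.4 kJ/mol
(b) reversed: +393.5 kJ/mol
(c) × 2: (2)·(-824.2) = -1648.4 kJ/mol
(d): not needed.
Since enthalpy is a state function, ΔH_rxn = (-1)·(-1118.4) + (-1)·(-393.5) + (2)·(-824.2) = -136.5 kJ/mol

ΔH_rxn = -136.5 kJ/mol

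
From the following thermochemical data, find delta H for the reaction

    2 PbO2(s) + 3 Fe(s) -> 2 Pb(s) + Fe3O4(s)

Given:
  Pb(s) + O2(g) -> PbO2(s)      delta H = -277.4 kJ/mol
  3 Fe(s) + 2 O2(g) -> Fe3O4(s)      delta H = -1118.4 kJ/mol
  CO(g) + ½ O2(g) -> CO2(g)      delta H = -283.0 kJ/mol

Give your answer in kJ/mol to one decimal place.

delta H = -563.6 kJ/mol

equation 1 reversed and × 2 (reverse to put PbO2(s) on the reactant side; scale by 2 for the 2 PbO2(s)): (-2)·(-277.4) = +554.8 kJ/mol
equation 2 as written (Fe3O4(s) already on the product side): -1118.4 kJ/mol
equation 3: not needed (CO(g) appears nowhere else).
delta H = (-2)·(-277.4) + (1)·(-1118.4) = -563.6 kJ/mol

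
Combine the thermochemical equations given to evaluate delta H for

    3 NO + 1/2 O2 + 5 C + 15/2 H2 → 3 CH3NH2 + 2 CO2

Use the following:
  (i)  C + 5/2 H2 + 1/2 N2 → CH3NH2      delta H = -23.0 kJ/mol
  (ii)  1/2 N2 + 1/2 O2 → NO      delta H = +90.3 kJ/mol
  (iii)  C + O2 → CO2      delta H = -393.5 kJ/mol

delta H = -1126.9 kJ/mol

(i) × 3: (3)·(-23.0) = -69.0 kJ/mol
(ii) reversed and × 3: (-3)·(+90.3) = -270.9 kJ/mol
(iii) × 2: (2)·(-393.5) = -787.0 kJ/mol
Summing the manipulated equations, delta H = (3)·(-23.0) + (-3)·(+90.3) + (2)·(-393.5) = -1126.9 kJ/mol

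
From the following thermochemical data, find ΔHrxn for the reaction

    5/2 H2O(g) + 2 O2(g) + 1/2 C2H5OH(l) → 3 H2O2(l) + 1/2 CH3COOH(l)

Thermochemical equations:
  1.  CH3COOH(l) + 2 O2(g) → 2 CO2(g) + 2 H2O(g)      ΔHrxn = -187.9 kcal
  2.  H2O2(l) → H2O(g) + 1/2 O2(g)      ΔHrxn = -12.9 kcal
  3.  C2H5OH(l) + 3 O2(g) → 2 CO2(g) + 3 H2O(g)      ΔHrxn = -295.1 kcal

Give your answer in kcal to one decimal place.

ΔHrxn = -14.9 kcal

eq. 1 reversed and × 1/2 (CH3COOH(l) must end up as a product; scale by 1/2 for the 1/2 CH3COOH(l)): (-1/2)·(-187.9) = +93.95 kcal
eq. 2 reversed and × 3 (H2O2(l) must end up as a product; ×3 to match 3 H2O2(l) in the target): (-3)·(-12.9) = +38.7 kcal
eq. 3 × 1/2 (×1/2 to match 1/2 C2H5OH(l) in the target): (1/2)·(-295.1) = -147.55 kcal
ΔHrxn = (+93.95) + (+38.7) + (-147.55) = -14.9 kcal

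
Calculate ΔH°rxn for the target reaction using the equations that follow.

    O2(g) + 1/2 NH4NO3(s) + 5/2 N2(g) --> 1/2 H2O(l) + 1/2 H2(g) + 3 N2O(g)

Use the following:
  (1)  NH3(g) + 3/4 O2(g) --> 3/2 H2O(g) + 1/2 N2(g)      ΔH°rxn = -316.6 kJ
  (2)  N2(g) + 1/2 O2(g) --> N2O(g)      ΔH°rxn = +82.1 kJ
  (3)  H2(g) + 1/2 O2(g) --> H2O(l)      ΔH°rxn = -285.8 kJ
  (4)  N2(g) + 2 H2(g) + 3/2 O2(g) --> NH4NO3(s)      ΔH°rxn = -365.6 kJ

ΔH°rxn = 286.2 kJ

(1): not needed (NH3(g) appears nowhere else).
(2) × 3 (scale by 3 for the 3 N2O(g)): (3)·(+82.1) = +246.3 kJ
(3) × 1/2 (scale by 1/2 for the 1/2 H2O(l)): (1/2)·(-285.8) = -142.9 kJ
(4) reversed and × 1/2 (NH4NO3(s) must end up as a reactant; ×1/2 to match 1/2 NH4NO3(s) in the target): (-1/2)·(-365.6) = +182.8 kJ
ΔH°rxn = (+246.3) + (-142.9) + (+182.8) = 286.2 kJ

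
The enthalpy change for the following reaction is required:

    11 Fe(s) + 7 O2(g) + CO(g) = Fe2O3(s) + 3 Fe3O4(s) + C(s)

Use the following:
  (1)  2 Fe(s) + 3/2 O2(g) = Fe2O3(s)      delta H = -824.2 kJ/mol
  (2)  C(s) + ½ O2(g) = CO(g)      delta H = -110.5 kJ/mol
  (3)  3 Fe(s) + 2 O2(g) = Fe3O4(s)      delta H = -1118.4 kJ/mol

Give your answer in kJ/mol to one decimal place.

delta H = -4068.9 kJ/mol

(1) as written (Fe2O3(s) already on the product side): -824.2 kJ/mol
(2) reversed (reverse to put CO(g) on the reactant side): +110.5 kJ/mol
(3) × 3 (scale by 3 for the 3 Fe3O4(s)): (3)·(-1118.4) = -3355.2 kJ/mol
Summing the manipulated equations, delta H = (1)·(-824.2) + (-1)·(-110.5) + (3)·(-1118.4) = -4068.9 kJ/mol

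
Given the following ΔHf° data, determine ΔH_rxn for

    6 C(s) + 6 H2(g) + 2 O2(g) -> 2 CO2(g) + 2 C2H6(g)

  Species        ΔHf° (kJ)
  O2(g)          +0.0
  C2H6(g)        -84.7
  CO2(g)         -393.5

Products: 2·(-393.5) + 2·(-84.7) = -956.4
Reactants: 6·(+0.0) + 6·(+0.0) + 2·(+0.0) = +0.0
ΔH_rxn = (-956.4) − (+0.0) = -956.4 kJ

ΔH_rxn = -956.4 kJ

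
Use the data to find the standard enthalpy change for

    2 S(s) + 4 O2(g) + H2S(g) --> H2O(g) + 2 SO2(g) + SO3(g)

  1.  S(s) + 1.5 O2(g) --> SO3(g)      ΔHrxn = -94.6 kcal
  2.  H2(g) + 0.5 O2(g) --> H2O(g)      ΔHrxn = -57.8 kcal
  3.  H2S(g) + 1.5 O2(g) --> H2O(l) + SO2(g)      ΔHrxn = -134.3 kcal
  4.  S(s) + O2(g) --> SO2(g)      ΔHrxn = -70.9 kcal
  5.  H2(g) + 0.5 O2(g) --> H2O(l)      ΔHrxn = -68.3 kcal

ΔHrxn = -289.3 kcal

eq. 1 as written: -94.6 kcal
eq. 2 as written: -57.8 kcal
eq. 3 as written: -134.3 kcal
eq. 4 as written: -70.9 kcal
eq. 5 reversed: +68.3 kcal
ΔHrxn = (-94.6) + (-57.8) + (-134.3) + (-70.9) + (+68.3) = -289.3 kcal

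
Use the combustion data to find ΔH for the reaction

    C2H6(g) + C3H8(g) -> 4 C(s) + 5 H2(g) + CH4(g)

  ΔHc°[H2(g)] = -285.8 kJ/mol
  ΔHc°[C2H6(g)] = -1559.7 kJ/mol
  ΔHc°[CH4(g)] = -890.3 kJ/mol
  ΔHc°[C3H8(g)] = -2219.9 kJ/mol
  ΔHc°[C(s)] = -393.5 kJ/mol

ΔH = 113.7 kJ/mol

With combustion enthalpies, reactants minus products:
= [1·(-1559.7) + 1·(-2219.9)] − [4·(-393.5) + 5·(-285.8) + 1·(-890.3)]
= 113.7 kJ/mol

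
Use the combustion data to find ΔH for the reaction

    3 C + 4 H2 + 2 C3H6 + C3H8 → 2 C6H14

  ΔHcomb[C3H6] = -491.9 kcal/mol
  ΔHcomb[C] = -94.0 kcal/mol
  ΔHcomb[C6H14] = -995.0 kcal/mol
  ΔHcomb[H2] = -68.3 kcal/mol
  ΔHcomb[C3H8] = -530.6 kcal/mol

ΔH = -79.6 kcal/mol

With combustion enthalpies, reactants minus products:
= [3·(-94.0) + 4·(-68.3) + 2·(-491.9) + 1·(-530.6)] − [2·(-995.0)]
= -79.6 kcal/mol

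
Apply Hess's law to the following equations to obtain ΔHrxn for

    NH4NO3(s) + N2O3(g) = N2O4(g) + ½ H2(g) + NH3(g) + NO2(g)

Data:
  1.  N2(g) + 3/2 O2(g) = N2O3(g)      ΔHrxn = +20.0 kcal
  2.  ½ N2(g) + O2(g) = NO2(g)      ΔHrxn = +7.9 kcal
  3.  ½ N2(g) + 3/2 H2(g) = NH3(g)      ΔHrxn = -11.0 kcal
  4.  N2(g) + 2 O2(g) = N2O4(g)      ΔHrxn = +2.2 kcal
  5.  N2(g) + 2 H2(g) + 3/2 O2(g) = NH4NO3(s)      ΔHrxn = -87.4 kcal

ΔHrxn = 66.5 kcal

eq. 1 reversed: -20.0 kcal
eq. 2 as written: +7.9 kcal
eq. 3 as written: -11.0 kcal
eq. 4 as written: +2.2 kcal
eq. 5 reversed: +87.4 kcal
ΔHrxn = (-20.0) + (+7.9) + (-11.0) + (+2.2) + (+87.4) = 66.5 kcal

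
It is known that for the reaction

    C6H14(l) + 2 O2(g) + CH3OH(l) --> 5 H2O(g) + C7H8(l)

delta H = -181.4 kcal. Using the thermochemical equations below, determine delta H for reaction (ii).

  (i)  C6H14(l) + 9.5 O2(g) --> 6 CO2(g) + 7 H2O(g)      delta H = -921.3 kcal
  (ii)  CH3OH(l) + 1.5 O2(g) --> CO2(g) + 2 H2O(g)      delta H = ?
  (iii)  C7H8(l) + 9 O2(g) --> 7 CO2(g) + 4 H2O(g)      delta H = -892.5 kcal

(i) as written (C6H14(l) already on the reactant side): -921.3 kcal
(ii) as written (CH3OH(l) already on the reactant side): contributes x
(iii) reversed (C7H8(l) must end up as a product): +892.5 kcal
-181.4 = (-921.3) + (+892.5) + x
x = (-181.4 − (-28.8)) / (1) = -152.6 kcal

delta H = -152.6 kcal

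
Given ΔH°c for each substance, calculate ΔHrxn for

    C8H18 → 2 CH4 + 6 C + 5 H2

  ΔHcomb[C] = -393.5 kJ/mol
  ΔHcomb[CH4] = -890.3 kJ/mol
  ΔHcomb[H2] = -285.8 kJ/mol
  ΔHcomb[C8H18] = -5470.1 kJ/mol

With combustion enthalpies, reactants minus products:
= [1·(-5470.1)] − [2·(-890.3) + 6·(-393.5) + 5·(-285.8)]
= 100.5 kJ/mol

ΔHrxn = 100.5 kJ/mol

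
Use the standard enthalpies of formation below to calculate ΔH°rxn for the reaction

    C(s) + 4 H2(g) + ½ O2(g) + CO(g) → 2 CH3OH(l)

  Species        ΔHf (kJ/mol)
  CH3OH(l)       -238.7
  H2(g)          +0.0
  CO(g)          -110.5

ΔH°rxn = -366.9 kJ/mol

Products: 2·(-238.7) = -477.4
Reactants: 1·(+0.0) + 4·(+0.0) + 1/2·(+0.0) + 1·(-110.5) = -110.5
ΔH°rxn = (-477.4) − (-110.5) = -366.9 kJ/mol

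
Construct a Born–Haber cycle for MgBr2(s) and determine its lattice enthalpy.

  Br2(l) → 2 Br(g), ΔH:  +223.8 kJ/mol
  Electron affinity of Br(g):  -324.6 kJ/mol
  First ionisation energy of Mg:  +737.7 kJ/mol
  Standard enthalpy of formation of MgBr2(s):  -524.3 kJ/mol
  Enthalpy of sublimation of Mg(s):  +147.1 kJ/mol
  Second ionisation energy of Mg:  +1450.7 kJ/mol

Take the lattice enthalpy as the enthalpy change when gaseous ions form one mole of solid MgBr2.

U = -2434.4 kJ/mol

ΔHf° = 1·ΔHsub + 1·(ΣIE) + 1·D(Br2) + 2·EA + U
-524.3 = 1·(+147.1) + 1·(+2188.4) + 1·(+223.8) + 2·(-324.6) + U
U = -524.3 − (+1910.1) = -2434.4 kJ/mol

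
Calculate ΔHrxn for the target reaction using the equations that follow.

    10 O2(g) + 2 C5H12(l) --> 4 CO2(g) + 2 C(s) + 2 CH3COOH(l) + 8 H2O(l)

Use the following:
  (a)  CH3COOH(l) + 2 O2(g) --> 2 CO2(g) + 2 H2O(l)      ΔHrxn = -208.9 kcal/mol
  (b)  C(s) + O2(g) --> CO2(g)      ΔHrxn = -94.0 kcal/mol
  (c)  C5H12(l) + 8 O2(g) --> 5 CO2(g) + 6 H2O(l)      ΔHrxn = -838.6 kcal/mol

ΔHrxn = -1071.4 kcal/mol

(a) reversed and × 2: (-2)·(-208.9) = +417.8 kcal/mol
(b) reversed and × 2: (-2)·(-94.0) = +188.0 kcal/mol
(c) × 2: (2)·(-838.6) = -1677.2 kcal/mol
ΔHrxn = (+417.8) + (+188.0) + (-1677.2) = -1071.4 kcal/mol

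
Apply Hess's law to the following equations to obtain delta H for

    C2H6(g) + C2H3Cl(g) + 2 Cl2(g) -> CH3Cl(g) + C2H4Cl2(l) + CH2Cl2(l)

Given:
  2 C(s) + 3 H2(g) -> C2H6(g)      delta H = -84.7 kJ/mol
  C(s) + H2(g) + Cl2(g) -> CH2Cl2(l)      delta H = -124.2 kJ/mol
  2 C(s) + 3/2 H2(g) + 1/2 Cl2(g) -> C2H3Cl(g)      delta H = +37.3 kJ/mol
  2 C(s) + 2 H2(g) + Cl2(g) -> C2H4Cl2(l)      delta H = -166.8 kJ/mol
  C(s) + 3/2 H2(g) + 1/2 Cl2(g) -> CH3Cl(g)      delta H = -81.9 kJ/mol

delta H = -325.5 kJ/mol

equation 1 reversed (C2H6(g) must end up as a reactant): +84.7 kJ/mol
equation 2 as written (CH2Cl2(l) already on the product side): -124.2 kJ/mol
equation 3 reversed (reverse to put C2H3Cl(g) on the reactant side): -37.3 kJ/mol
equation 4 as written (C2H4Cl2(l) already on the product side): -166.8 kJ/mol
equation 5 as written (CH3Cl(g) already on the product side): -81.9 kJ/mol
delta H = (-1)·(-84.7) + (1)·(-124.2) + (-1)·(+37.3) + (1)·(-166.8) + (1)·(-81.9) = -325.5 kJ/mol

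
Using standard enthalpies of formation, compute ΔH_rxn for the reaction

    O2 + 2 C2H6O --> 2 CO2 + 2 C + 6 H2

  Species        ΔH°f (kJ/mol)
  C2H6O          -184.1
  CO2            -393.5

ΔH_rxn = -418.8 kJ/mol

Products: 2·(-393.5) + 2·(+0.0) + 6·(+0.0) = -787.0
Reactants: 1·(+0.0) + 2·(-184.1) = -368.2
ΔH_rxn = (-787.0) − (-368.2) = -418.8 kJ/mol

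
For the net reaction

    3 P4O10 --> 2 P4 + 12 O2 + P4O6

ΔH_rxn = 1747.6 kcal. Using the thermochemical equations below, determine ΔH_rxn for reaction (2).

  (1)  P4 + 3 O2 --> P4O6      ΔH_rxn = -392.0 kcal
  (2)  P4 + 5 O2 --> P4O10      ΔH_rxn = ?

(1) as written (P4O6 already on the product side): -392.0 kcal
(2) reversed and × 3 (P4O10 must end up as a reactant; ×3 to match 3 P4O10 in the target): contributes −3·x
+1747.6 = (-392.0) − 3·x
x = (+1747.6 − (-392.0)) / (-3) = -713.2 kcal

ΔH_rxn = -713.2 kcal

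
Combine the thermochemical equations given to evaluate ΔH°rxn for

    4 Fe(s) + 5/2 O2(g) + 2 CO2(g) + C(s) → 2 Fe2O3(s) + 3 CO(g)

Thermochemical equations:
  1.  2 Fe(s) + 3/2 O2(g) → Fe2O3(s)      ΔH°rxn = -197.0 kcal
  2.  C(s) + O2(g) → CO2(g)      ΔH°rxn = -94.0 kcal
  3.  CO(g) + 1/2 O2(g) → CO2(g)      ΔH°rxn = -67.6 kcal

eq. 1 × 2: (2)·(-197.0) = -394.0 kcal
eq. 2 as written: -94.0 kcal
eq. 3 reversed and × 3: (-3)·(-67.6) = +202.8 kcal
By Hess's law, ΔH°rxn = (2)·(-197.0) + (1)·(-94.0) + (-3)·(-67.6) = -285.2 kcal

ΔH°rxn = -285.2 kcal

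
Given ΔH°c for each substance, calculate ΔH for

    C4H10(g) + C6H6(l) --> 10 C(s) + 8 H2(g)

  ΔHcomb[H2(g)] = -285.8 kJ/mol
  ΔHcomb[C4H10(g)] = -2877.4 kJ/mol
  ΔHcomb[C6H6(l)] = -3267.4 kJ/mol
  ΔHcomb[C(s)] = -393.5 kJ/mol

Using ΔH = Σ nΔHc°(reactants) − Σ nΔHc°(products):
= [1·(-2877.4) + 1·(-3267.4)] − [10·(-393.5) + 8·(-285.8)]
= 76.6 kJ/mol

ΔH = 76.6 kJ/mol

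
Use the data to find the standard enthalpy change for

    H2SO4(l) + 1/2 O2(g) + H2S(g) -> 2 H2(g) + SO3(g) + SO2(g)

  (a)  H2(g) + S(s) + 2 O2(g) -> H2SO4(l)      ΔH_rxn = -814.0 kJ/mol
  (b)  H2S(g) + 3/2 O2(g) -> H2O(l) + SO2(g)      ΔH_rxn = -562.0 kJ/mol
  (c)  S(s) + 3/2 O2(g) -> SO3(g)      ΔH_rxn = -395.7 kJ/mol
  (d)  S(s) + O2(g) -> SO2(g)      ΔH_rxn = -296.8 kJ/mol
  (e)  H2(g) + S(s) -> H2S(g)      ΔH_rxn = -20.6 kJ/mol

(a) reversed: +814.0 kJ/mol
(b): not needed.
(c) as written: -395.7 kJ/mol
(d) as written: -296.8 kJ/mol
(e) reversed: +20.6 kJ/mol
ΔH_rxn = (+814.0) + (-395.7) + (-296.8) + (+20.6) = 142.1 kJ/mol

ΔH_rxn = 142.1 kJ/mol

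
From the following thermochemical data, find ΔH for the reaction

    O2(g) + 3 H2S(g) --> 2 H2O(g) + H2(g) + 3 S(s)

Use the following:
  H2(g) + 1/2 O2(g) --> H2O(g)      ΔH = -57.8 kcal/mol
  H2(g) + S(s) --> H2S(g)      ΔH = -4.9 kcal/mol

equation 1 × 2: (2)·(-57.8) = -115.6 kcal/mol
equation 2 reversed and × 3: (-3)·(-4.9) = +14.7 kcal/mol
ΔH = (2)·(-57.8) + (-3)·(-4.9) = -100.9 kcal/mol

ΔH = -100.9 kcal/mol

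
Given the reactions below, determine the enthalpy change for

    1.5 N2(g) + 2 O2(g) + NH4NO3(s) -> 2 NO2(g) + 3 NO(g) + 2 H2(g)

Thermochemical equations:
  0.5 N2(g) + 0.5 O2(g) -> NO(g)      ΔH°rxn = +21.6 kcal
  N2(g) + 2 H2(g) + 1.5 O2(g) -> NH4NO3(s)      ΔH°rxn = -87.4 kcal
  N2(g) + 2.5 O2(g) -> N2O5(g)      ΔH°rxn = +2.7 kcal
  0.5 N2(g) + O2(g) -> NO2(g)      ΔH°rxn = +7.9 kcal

equation 1 × 3 (×3 to match 3 NO(g) in the target): (3)·(+21.6) = +64.8 kcal
equation 2 reversed (NH4NO3(s) must end up as a reactant): +87.4 kcal
equation 3: not needed (N2O5(g) appears nowhere else).
equation 4 × 2 (scale by 2 for the 2 NO2(g)): (2)·(+7.9) = +15.8 kcal
Since enthalpy is a state function, ΔH°rxn = (+64.8) + (+87.4) + (+15.8) = 168.0 kcal

ΔH°rxn = 168.0 kcal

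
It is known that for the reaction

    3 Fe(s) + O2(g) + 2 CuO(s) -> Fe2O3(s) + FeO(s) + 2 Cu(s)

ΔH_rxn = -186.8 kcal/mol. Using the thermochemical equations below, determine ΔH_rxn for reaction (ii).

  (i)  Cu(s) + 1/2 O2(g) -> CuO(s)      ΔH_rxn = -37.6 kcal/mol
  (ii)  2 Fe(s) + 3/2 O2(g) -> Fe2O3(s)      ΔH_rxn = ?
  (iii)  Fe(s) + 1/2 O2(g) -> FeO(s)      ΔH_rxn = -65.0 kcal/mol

(i) reversed and × 2 (reverse to put CuO(s) on the reactant side; ×2 to match 2 CuO(s) in the target): (-2)·(-37.6) = +75.2 kcal/mol
(ii) as written (Fe2O3(s) already on the product side): contributes x
(iii) as written (FeO(s) already on the product side): -65.0 kcal/mol
-186.8 = (+75.2) + (-65.0) + x
x = (-186.8 − (+10.2)) / (1) = -197.0 kcal/mol

ΔH_rxn = -197.0 kcal/mol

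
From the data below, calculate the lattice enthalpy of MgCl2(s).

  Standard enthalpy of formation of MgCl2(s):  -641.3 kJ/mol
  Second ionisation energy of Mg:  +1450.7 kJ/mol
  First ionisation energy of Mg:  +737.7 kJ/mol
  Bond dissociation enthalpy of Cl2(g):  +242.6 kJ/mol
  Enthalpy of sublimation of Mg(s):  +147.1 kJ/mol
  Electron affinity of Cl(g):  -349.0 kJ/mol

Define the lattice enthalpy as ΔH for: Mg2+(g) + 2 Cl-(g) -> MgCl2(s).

ΔHf° = 1·ΔHsub + 1·(ΣIE) + 1·D(Cl2) + 2·EA + U
-641.3 = 1·(+147.1) + 1·(+2188.4) + 1·(+242.6) + 2·(-349.0) + U
U = -641.3 − (+1880.1) = -2521.4 kJ/mol

U = -2521.4 kJ/mol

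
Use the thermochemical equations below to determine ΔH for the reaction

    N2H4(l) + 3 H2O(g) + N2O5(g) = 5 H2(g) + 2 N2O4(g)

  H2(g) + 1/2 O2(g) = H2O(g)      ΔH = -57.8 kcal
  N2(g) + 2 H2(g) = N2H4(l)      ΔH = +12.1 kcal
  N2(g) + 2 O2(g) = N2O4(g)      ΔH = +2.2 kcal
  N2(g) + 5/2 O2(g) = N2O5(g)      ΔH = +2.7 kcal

ΔH = 163.0 kcal

equation 1 reversed and × 3 (reverse to put H2O(g) on the reactant side; scale by 3 for the 3 H2O(g)): (-3)·(-57.8) = +173.4 kcal
equation 2 reversed (reverse to put N2H4(l) on the reactant side): -12.1 kcal
equation 3 × 2 (scale by 2 for the 2 N2O4(g)): (2)·(+2.2) = +4.4 kcal
equation 4 reversed (reverse to put N2O5(g) on the reactant side): -2.7 kcal
ΔH = (-3)·(-57.8) + (-1)·(+12.1) + (2)·(+2.2) + (-1)·(+2.7) = 163.0 kcal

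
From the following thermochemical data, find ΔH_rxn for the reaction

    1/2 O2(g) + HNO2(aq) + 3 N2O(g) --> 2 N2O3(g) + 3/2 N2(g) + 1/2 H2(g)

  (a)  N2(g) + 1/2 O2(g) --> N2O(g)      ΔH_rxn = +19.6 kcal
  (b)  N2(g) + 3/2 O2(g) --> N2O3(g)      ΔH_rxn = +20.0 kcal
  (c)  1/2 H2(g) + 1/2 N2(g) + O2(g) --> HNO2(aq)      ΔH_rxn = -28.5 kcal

(a) reversed and × 3: (-3)·(+19.6) = -58.8 kcal
(b) × 2: (2)·(+20.0) = +40.0 kcal
(c) reversed: +28.5 kcal
Since enthalpy is a state function, ΔH_rxn = (-3)·(+19.6) + (2)·(+20.0) + (-1)·(-28.5) = 9.7 kcal

ΔH_rxn = 9.7 kcal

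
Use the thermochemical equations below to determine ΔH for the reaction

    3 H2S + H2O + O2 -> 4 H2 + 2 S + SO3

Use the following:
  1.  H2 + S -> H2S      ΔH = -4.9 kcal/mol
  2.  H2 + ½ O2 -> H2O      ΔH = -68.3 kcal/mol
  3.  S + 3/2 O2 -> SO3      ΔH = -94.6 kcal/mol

eq. 1 reversed and × 3 (reverse to put H2S on the reactant side; scale by 3 for the 3 H2S): (-3)·(-4.9) = +14.7 kcal/mol
eq. 2 reversed (H2O must end up as a reactant): +68.3 kcal/mol
eq. 3 as written (SO3 already on the product side): -94.6 kcal/mol
Since enthalpy is a state function, ΔH = (-3)·(-4.9) + (-1)·(-68.3) + (1)·(-94.6) = -11.6 kcal/mol

ΔH = -11.6 kcal/mol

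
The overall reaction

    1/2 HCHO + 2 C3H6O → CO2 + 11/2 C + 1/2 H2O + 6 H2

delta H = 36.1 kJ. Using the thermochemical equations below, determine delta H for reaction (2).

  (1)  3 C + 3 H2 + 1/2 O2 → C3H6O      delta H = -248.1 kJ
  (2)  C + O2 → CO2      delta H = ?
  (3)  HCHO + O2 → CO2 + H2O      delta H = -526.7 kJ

delta H = -393.5 kJ

(1) reversed and × 2: (-2)·(-248.1) = +496.2 kJ
(2) × 1/2: contributes 1/2·x
(3) × 1/2: (1/2)·(-526.7) = -263.35 kJ
+36.1 = (+496.2) + (-263.35) + 1/2·x
x = (+36.1 − (+232.85)) / (1/2) = -393.5 kJ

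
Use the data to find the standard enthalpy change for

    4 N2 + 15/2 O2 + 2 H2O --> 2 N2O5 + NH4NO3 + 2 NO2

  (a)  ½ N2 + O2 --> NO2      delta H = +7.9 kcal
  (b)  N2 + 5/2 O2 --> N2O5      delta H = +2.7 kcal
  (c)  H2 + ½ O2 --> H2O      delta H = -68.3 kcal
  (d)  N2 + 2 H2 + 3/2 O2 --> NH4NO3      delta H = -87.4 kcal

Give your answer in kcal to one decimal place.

(a) × 2: (2)·(+7.9) = +15.8 kcal
(b) × 2: (2)·(+2.7) = +5.4 kcal
(c) reversed and × 2: (-2)·(-68.3) = +136.6 kcal
(d) as written: -87.4 kcal
delta H = (2)·(+7.9) + (2)·(+2.7) + (-2)·(-68.3) + (1)·(-87.4) = 70.4 kcal

delta H = 70.4 kcal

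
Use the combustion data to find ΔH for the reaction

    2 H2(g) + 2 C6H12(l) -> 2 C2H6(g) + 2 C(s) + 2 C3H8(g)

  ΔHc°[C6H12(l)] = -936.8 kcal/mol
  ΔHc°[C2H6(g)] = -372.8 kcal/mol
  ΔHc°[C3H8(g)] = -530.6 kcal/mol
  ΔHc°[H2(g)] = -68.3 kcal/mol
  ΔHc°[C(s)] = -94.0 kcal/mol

ΔH = -15.4 kcal/mol

Using ΔH = Σ nΔHc°(reactants) − Σ nΔHc°(products):
= [2·(-68.3) + 2·(-936.8)] − [2·(-372.8) + 2·(-94.0) + 2·(-530.6)]
= -15.4 kcal/mol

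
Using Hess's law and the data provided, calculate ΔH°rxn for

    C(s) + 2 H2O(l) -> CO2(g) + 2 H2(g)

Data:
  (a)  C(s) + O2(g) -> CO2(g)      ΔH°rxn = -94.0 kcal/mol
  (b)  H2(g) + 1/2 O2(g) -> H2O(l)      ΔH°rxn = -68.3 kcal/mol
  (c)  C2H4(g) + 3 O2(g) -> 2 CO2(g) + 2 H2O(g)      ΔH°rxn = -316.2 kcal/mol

(a) as written: -94.0 kcal/mol
(b) reversed and × 2: (-2)·(-68.3) = +136.6 kcal/mol
(c): not needed.
Since enthalpy is a state function, ΔH°rxn = (-94.0) + (+136.6) = 42.6 kcal/mol

ΔH°rxn = 42.6 kcal/mol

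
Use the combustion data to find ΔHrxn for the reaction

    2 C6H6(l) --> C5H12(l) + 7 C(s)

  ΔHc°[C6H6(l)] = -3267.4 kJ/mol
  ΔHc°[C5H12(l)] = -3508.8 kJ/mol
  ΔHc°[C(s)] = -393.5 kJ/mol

With combustion enthalpies, reactants minus products:
= [2·(-3267.4)] − [1·(-3508.8) + 7·(-393.5)]
= -271.5 kJ/mol

ΔHrxn = -271.5 kJ/mol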